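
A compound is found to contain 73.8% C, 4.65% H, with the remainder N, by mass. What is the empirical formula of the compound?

C4H3N

Assume 100 g: 73.8 g C, 4.65 g H, 21.55 g N.
C: 73.8 g ÷ 12.01 g/mol = 6.145 mol
H: 4.65 g ÷ 1.008 g/mol = 4.613 mol
N: 21.55 g ÷ 14.01 g/mol = 1.538 mol
Divide by the smallest (1.538 mol N): C 3.995, H 2.999, N 1.000
Ratio ≈ 4:3:1, so the empirical formula is C4H3N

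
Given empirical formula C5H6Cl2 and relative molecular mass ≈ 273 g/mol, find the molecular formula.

Empirical-formula mass = 137.00 g/mol
n = 273 / 137.00 = 1.99 ≈ 2
Molecular formula = (C5H6Cl2)2 = C10H12Cl4

C10H12Cl4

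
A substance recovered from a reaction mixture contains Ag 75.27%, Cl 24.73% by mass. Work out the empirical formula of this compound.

AgCl

Assume 100 g: 75.27 g Ag, 24.73 g Cl.
n(Ag) = 75.27/107.87 = 0.6978, n(Cl) = 24.73/35.45 = 0.6976
Smallest is Cl at 0.6976 mol; normalising gives Ag 1.000, Cl 1.000
≈ 1:1 → AgCl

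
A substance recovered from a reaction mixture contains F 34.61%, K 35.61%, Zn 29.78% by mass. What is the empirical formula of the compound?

Assume 100 g: 34.61 g F, 35.61 g K, 29.78 g Zn.
n(F) = 34.61/19.00 = 1.822, n(K) = 35.61/39.10 = 0.9107, n(Zn) = 29.78/65.38 = 0.4555
Ratios (÷ 0.4555): F 3.999, K 1.999, Zn 1.000
→ F4K2Zn

F4K2Zn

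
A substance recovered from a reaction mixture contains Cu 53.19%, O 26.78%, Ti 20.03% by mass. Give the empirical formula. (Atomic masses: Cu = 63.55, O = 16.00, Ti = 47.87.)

Assume 100 g: 53.19 g Cu, 26.78 g O, 20.03 g Ti.
Moles — Cu: 53.19 / 63.55 = 0.837 mol; O: 26.78 / 16.00 = 1.674 mol; Ti: 20.03 / 47.87 = 0.4184 mol
Ratios (÷ 0.4184): Cu 2.000, O 4.000, Ti 1.000
Ratio ≈ 2:4:1, so the empirical formula is Cu2O4Ti

Cu2O4Ti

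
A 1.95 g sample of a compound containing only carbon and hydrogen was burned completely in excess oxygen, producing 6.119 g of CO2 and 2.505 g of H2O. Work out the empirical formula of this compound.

CH2

mol C = 6.119 / 44.01 = 0.1390; mass C = 0.1390 × 12.01 = 1.670 g
mol H = 2 × (2.505 / 18.02) = 0.2780; mass H = 0.2780 × 1.008 = 0.2802 g
Ratios (÷ 0.139): C 1.000, H 2.000
Ratio ≈ 1:2, so the empirical formula is CH2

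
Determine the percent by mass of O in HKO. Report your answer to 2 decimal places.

28.52%

Molar mass = 1(1.008) + 1(39.10) + 1(16.00) = 56.108 g/mol
Mass of O per mole = 1 × 16.00 = 16.000 g
% O = 16.000 / 56.108 × 100 = 28.52%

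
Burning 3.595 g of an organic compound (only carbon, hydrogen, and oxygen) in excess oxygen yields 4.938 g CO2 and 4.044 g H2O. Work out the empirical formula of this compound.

mol C = 4.938 / 44.01 = 0.1122; mass C = 0.1122 × 12.01 = 1.348 g
mol H = 2 × (4.044 / 18.02) = 0.4488; mass H = 0.4488 × 1.008 = 0.4524 g
mass O = 3.595 − (1.800) = 1.795 g → mol O = 0.1122
Ratios (÷ 0.1122): C 1.000, H 4.001, O 1.000
→ CH4O

CH4O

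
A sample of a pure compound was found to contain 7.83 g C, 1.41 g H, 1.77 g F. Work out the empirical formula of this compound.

n(C) = 7.83/12.01 = 0.652, n(H) = 1.41/1.008 = 1.399, n(F) = 1.77/19.00 = 0.09316
Divide by the smallest (0.09316 mol F): C 6.998, H 15.015, F 1.000
≈ 7:15:1 → C7H15F

C7H15F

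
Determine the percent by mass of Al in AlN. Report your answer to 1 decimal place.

Molar mass = 1(26.98) + 1(14.01) = 40.990 g/mol
Mass of Al per mole = 1 × 26.98 = 26.980 g
% Al = 26.980 / 40.990 × 100 = 65.8%

65.8%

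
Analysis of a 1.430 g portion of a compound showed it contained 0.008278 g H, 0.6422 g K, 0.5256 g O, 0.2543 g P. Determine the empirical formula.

n(H) = 0.008278/1.008 = 0.008212, n(K) = 0.6422/39.10 = 0.01642, n(O) = 0.5256/16.00 = 0.03285, n(P) = 0.2543/30.97 = 0.008211
Smallest is P at 0.008211 mol; normalising gives H 1.000, K 2.000, O 4.001, P 1.000
→ HK2O4P

HK2O4P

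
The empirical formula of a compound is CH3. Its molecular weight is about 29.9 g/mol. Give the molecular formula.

C2H6

Empirical-formula mass = 15.03 g/mol
n = 29.9 / 15.03 = 1.99 ≈ 2
Molecular formula = (CH3)2 = C2H6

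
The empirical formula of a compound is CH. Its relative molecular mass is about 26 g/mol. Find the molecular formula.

C2H2

Empirical-formula mass = 13.02 g/mol
n = 26 / 13.02 = 2.00 ≈ 2
Molecular formula = (CH)2 = C2H2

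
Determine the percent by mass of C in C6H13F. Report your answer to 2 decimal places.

Molar mass = 6(12.01) + 13(1.008) + 1(19.00) = 104.164 g/mol
Mass of C per mole = 6 × 12.01 = 72.060 g
% C = 72.060 / 104.164 × 100 = 69.18%

69.18%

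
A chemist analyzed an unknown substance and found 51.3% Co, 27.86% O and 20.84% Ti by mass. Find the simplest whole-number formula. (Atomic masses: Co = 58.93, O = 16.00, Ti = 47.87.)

Co2O4Ti

Assume 100 g: 51.3 g Co, 27.86 g O, 20.84 g Ti.
n(Co) = 51.3/58.93 = 0.8705, n(O) = 27.86/16.00 = 1.741, n(Ti) = 20.84/47.87 = 0.4353
Ratios (÷ 0.4353): Co 2.000, O 4.000, Ti 1.000
→ Co2O4Ti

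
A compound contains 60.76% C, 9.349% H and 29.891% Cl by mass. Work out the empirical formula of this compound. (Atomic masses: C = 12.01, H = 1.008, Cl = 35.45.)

Assume 100 g: 60.76 g C, 9.349 g H, 29.891 g Cl.
C: 60.76 g ÷ 12.01 g/mol = 5.059 mol
H: 9.349 g ÷ 1.008 g/mol = 9.275 mol
Cl: 29.891 g ÷ 35.45 g/mol = 0.8432 mol
Ratios (÷ 0.8432): C 6.000, H 11.000, Cl 1.000
≈ 6:11:1 → C6H11Cl

C6H11Cl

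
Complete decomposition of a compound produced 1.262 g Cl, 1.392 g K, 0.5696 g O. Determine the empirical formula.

ClKO

Cl: 1.262 g ÷ 35.45 g/mol = 0.0356 mol
K: 1.392 g ÷ 39.10 g/mol = 0.0356 mol
O: 0.5696 g ÷ 16.00 g/mol = 0.0356 mol
Ratios (÷ 0.0356): Cl 1.000, K 1.000, O 1.000
Ratio ≈ 1:1:1, so the empirical formula is ClKO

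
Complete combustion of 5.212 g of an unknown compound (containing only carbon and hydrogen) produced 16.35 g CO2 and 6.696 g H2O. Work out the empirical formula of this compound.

mol C = 16.35 / 44.01 = 0.3715; mass C = 0.3715 × 12.01 = 4.462 g
mol H = 2 × (6.696 / 18.02) = 0.7432; mass H = 0.7432 × 1.008 = 0.7491 g
Smallest is C at 0.3715 mol; normalising gives C 1.000, H 2.000
→ CH2

CH2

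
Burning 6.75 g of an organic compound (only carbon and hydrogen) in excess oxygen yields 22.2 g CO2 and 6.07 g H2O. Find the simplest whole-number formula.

mol C = 22.2 / 44.01 = 0.5044; mass C = 0.5044 × 12.01 = 6.058 g
mol H = 2 × (6.07 / 18.02) = 0.6737; mass H = 0.6737 × 1.008 = 0.6791 g
Divide by the smallest (0.5044 mol C): C 1.000, H 1.336
Multiply by 3: C 3.00, H 4.01 → C3H4

C3H4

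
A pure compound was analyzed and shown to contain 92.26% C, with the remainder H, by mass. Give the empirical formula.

CH

Assume 100 g: 92.26 g C, 7.74 g H.
C: 92.26 g ÷ 12.01 g/mol = 7.682 mol
H: 7.74 g ÷ 1.008 g/mol = 7.679 mol
Ratios (÷ 7.679): C 1.000, H 1.000
≈ 1:1 → CH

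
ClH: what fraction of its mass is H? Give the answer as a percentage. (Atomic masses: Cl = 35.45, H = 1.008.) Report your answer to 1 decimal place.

Molar mass = 1(35.45) + 1(1.008) = 36.458 g/mol
Mass of H per mole = 1 × 1.008 = 1.008 g
% H = 1.008 / 36.458 × 100 = 2.8%

2.8%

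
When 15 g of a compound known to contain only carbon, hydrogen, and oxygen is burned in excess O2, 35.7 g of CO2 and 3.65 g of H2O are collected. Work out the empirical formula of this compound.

mol C = 35.7 / 44.01 = 0.8112; mass C = 0.8112 × 12.01 = 9.742 g
mol H = 2 × (3.65 / 18.02) = 0.4051; mass H = 0.4051 × 1.008 = 0.4083 g
mass O = 15 − (10.15) = 4.849 g → mol O = 0.3031
Ratios (÷ 0.3031): C 2.676, H 1.337, O 1.000
Multiply by 3: C 8.03, H 4.01, O 3.00 → C8H4O3

C8H4O3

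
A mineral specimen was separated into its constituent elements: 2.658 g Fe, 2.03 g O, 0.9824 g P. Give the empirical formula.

Fe3O8P2

Fe: 2.658 g ÷ 55.85 g/mol = 0.04759 mol
O: 2.03 g ÷ 16.00 g/mol = 0.1269 mol
P: 0.9824 g ÷ 30.97 g/mol = 0.03172 mol
Smallest is P at 0.03172 mol; normalising gives Fe 1.500, O 4.000, P 1.000
Multiply by 2: Fe 3.00, O 8.00, P 2.00 → Fe3O8P2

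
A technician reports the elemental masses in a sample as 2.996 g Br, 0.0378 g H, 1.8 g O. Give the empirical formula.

Br: 2.996 g ÷ 79.90 g/mol = 0.0375 mol
H: 0.0378 g ÷ 1.008 g/mol = 0.0375 mol
O: 1.8 g ÷ 16.00 g/mol = 0.1125 mol
Divide by the smallest (0.0375 mol Br): Br 1.000, H 1.000, O 3.000
≈ 1:1:3 → BrHO3

BrHO3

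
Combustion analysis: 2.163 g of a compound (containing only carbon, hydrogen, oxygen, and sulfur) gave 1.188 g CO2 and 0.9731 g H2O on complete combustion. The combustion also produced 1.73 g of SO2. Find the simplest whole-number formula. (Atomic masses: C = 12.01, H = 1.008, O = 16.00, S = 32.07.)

mol C = 1.188 / 44.01 = 0.02699; mass C = 0.02699 × 12.01 = 0.3242 g
mol H = 2 × (0.9731 / 18.02) = 0.1080; mass H = 0.1080 × 1.008 = 0.1089 g
mol S = 1.73 / 64.07 = 0.02700; mass S = 0.8659 g
mass O = 2.163 − (1.299) = 0.8640 g → mol O = 0.05400
Smallest is C at 0.02699 mol; normalising gives C 1.000, H 4.001, O 2.000, S 1.000
Ratio ≈ 1:4:2:1, so the empirical formula is CH4O2S

CH4O2S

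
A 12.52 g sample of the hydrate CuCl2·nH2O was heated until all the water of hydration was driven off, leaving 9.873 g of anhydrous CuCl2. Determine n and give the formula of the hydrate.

Mass of water lost = 12.52 − 9.873 = 2.647 g → 2.647 / 18.02 = 0.1469 mol H2O
Molar mass of CuCl2 = 134.45 g/mol → mol CuCl2 = 9.873 / 134.45 = 0.07343
n = 0.1469 / 0.07343 = 2.00 ≈ 2 → CuCl2·2H2O

CuCl2·2H2O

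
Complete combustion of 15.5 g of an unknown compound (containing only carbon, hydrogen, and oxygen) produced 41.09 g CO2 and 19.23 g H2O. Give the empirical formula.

mol C = 41.09 / 44.01 = 0.9337; mass C = 0.9337 × 12.01 = 11.21 g
mol H = 2 × (19.23 / 18.02) = 2.134; mass H = 2.134 × 1.008 = 2.151 g
mass O = 15.5 − (13.36) = 2.135 g → mol O = 0.1335
Ratios (÷ 0.1335): C 6.995, H 15.991, O 1.000
→ C7H16O

C7H16O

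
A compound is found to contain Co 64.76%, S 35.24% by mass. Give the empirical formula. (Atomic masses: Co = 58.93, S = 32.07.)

CoS

Assume 100 g: 64.76 g Co, 35.24 g S.
Co: 64.76 g ÷ 58.93 g/mol = 1.099 mol
S: 35.24 g ÷ 32.07 g/mol = 1.099 mol
Smallest is S at 1.099 mol; normalising gives Co 1.000, S 1.000
≈ 1:1 → CoS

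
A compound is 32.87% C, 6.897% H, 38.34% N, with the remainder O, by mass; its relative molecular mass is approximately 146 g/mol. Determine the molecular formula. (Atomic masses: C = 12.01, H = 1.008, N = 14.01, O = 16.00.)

C4H10N4O2

Assume 100 g: 32.87 g C, 6.897 g H, 38.34 g N, 21.893 g O.
C: 32.87 g ÷ 12.01 g/mol = 2.737 mol
H: 6.897 g ÷ 1.008 g/mol = 6.842 mol
N: 38.34 g ÷ 14.01 g/mol = 2.737 mol
O: 21.893 g ÷ 16.00 g/mol = 1.368 mol
Divide by the smallest (1.368 mol O): C 2.000, H 5.001, N 2.000, O 1.000
→ C2H5N2O
Empirical-formula mass = 73.08 g/mol
n = 146 / 73.08 = 2.00 ≈ 2
Molecular formula = (C2H5N2O)×2 = C4H10N4O2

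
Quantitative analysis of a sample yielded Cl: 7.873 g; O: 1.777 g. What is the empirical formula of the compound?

Cl2O

n(Cl) = 7.873/35.45 = 0.2221, n(O) = 1.777/16.00 = 0.1111
Smallest is O at 0.1111 mol; normalising gives Cl 2.000, O 1.000
≈ 2:1 → Cl2O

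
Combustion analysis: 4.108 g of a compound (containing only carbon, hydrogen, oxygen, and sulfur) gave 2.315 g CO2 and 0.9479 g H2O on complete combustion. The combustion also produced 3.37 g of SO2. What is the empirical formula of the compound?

CH2O2S

mol C = 2.315 / 44.01 = 0.05260; mass C = 0.05260 × 12.01 = 0.6317 g
mol H = 2 × (0.9479 / 18.02) = 0.1052; mass H = 0.1052 × 1.008 = 0.1060 g
mol S = 3.37 / 64.07 = 0.05260; mass S = 1.687 g
mass O = 4.108 − (2.425) = 1.683 g → mol O = 0.1052
Smallest is S at 0.0526 mol; normalising gives C 1.000, H 2.000, O 2.000, S 1.000
≈ 1:2:2:1 → CH2O2S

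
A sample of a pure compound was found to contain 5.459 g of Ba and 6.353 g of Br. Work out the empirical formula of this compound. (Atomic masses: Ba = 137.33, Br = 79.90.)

BaBr2

n(Ba) = 5.459/137.33 = 0.03975, n(Br) = 6.353/79.90 = 0.07951
Smallest is Ba at 0.03975 mol; normalising gives Ba 1.000, Br 2.000
≈ 1:2 → BaBr2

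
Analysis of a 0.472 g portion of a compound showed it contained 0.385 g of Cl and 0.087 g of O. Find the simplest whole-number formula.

Cl2O

Moles — Cl: 0.385 / 35.45 = 0.01086 mol; O: 0.087 / 16.00 = 0.005437 mol
Smallest is O at 0.005437 mol; normalising gives Cl 1.997, O 1.000
≈ 2:1 → Cl2O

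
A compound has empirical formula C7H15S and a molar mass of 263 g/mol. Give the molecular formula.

Empirical-formula mass = 131.26 g/mol
n = 263 / 131.26 = 2.00 ≈ 2
Molecular formula = (C7H15S)2 = C14H30S2

C14H30S2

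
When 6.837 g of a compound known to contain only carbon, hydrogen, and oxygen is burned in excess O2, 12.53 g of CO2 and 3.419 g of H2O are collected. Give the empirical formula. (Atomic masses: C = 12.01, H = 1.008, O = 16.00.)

mol C = 12.53 / 44.01 = 0.2847; mass C = 0.2847 × 12.01 = 3.419 g
mol H = 2 × (3.419 / 18.02) = 0.3795; mass H = 0.3795 × 1.008 = 0.3825 g
mass O = 6.837 − (3.802) = 3.035 g → mol O = 0.1897
Ratios (÷ 0.1897): C 1.501, H 2.000, O 1.000
×2: C 3.00, H 4.00, O 2.00 → C3H4O2

C3H4O2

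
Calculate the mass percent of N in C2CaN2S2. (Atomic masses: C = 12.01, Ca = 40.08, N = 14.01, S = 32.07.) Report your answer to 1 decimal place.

Molar mass = 2(12.01) + 1(40.08) + 2(14.01) + 2(32.07) = 156.260 g/mol
Mass of N per mole = 2 × 14.01 = 28.020 g
% N = 28.020 / 156.260 × 100 = 17.9%

17.9%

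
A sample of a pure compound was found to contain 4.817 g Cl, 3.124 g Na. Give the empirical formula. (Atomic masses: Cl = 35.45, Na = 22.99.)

n(Cl) = 4.817/35.45 = 0.1359, n(Na) = 3.124/22.99 = 0.1359
Smallest is Cl at 0.1359 mol; normalising gives Cl 1.000, Na 1.000
≈ 1:1 → ClNa

ClNa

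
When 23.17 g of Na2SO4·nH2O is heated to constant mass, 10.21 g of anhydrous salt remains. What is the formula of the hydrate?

Na2SO4·10H2O

Mass of water lost = 23.17 − 10.21 = 12.96 g → 12.96 / 18.02 = 0.7192 mol H2O
Molar mass of Na2SO4 = 142.05 g/mol → mol Na2SO4 = 10.21 / 142.05 = 0.07188
n = 0.7192 / 0.07188 = 10.01 ≈ 10 → Na2SO4·10H2O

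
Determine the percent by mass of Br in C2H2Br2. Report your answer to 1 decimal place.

86.0%

Molar mass = 2(12.01) + 2(1.008) + 2(79.90) = 185.836 g/mol
Mass of Br per mole = 2 × 79.90 = 159.800 g
% Br = 159.800 / 185.836 × 100 = 86.0%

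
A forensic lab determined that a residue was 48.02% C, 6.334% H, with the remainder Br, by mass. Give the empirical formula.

Assume 100 g: 48.02 g C, 6.334 g H, 45.646 g Br.
C: 48.02 g ÷ 12.01 g/mol = 3.998 mol
H: 6.334 g ÷ 1.008 g/mol = 6.284 mol
Br: 45.646 g ÷ 79.90 g/mol = 0.5713 mol
Ratios (÷ 0.5713): C 6.999, H 10.999, Br 1.000
Ratio ≈ 7:11:1, so the empirical formula is C7H11Br

C7H11Br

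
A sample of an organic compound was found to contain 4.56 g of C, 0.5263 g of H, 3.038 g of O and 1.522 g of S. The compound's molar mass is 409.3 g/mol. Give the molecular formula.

n(C) = 4.56/12.01 = 0.3797, n(H) = 0.5263/1.008 = 0.5221, n(O) = 3.038/16.00 = 0.1899, n(S) = 1.522/32.07 = 0.04746
Smallest is S at 0.04746 mol; normalising gives C 8.000, H 11.002, O 4.001, S 1.000
Ratio ≈ 8:11:4:1, so the empirical formula is C8H11O4S
Empirical-formula mass = 203.24 g/mol
n = 409.3 / 203.24 = 2.01 ≈ 2
Molecular formula = (C8H11O4S)×2 = C16H22O8S2

C16H22O8S2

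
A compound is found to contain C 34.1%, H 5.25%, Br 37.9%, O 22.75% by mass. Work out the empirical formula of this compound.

Assume 100 g: 34.1 g C, 5.25 g H, 37.9 g Br, 22.75 g O.
C: 34.1 g ÷ 12.01 g/mol = 2.839 mol
H: 5.25 g ÷ 1.008 g/mol = 5.208 mol
Br: 37.9 g ÷ 79.90 g/mol = 0.4743 mol
O: 22.75 g ÷ 16.00 g/mol = 1.422 mol
Smallest is Br at 0.4743 mol; normalising gives C 5.986, H 10.980, Br 1.000, O 2.998
Ratio ≈ 6:11:1:3, so the empirical formula is C6H11BrO3

C6H11BrO3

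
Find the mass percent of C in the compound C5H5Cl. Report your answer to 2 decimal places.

59.73%

Molar mass = 5(12.01) + 5(1.008) + 1(35.45) = 100.540 g/mol
Mass of C per mole = 5 × 12.01 = 60.050 g
% C = 60.050 / 100.540 × 100 = 59.73%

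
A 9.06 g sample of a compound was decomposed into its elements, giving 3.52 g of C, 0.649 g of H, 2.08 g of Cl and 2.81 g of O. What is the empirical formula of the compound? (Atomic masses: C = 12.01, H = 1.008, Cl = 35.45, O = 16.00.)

Moles — C: 3.52 / 12.01 = 0.2931 mol; H: 0.649 / 1.008 = 0.6438 mol; Cl: 2.08 / 35.45 = 0.05867 mol; O: 2.81 / 16.00 = 0.1756 mol
Smallest is Cl at 0.05867 mol; normalising gives C 4.995, H 10.973, Cl 1.000, O 2.993
Ratio ≈ 5:11:1:3, so the empirical formula is C5H11ClO3

C5H11ClO3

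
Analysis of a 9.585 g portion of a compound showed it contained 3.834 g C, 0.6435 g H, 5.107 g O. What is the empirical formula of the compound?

CH2O

n(C) = 3.834/12.01 = 0.3192, n(H) = 0.6435/1.008 = 0.6384, n(O) = 5.107/16.00 = 0.3192
Divide by the smallest (0.3192 mol O): C 1.000, H 2.000, O 1.000
≈ 1:2:1 → CH2O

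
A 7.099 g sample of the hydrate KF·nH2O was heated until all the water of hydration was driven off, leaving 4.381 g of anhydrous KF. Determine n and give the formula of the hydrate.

KF·2H2O

Mass of water lost = 7.099 − 4.381 = 2.718 g → 2.718 / 18.02 = 0.1508 mol H2O
Molar mass of KF = 58.10 g/mol → mol KF = 4.381 / 58.10 = 0.0754
n = 0.1508 / 0.0754 = 2.00 ≈ 2 → KF·2H2O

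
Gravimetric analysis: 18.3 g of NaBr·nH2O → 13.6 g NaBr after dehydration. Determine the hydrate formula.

Mass of water lost = 18.3 − 13.6 = 4.7 g → 4.7 / 18.02 = 0.2608 mol H2O
Molar mass of NaBr = 102.89 g/mol → mol NaBr = 13.6 / 102.89 = 0.1322
n = 0.2608 / 0.1322 = 1.97 ≈ 2 → NaBr·2H2O

NaBr·2H2O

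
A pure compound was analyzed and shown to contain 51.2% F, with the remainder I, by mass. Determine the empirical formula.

F7I

Assume 100 g: 51.2 g F, 48.8 g I.
Moles — F: 51.2 / 19.00 = 2.695 mol; I: 48.8 / 126.90 = 0.3846 mol
Ratios (÷ 0.3846): F 7.007, I 1.000
≈ 7:1 → F7I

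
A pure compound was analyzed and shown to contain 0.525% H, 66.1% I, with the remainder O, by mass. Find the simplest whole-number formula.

HIO4

Assume 100 g: 0.525 g H, 66.1 g I, 33.38 g O.
Moles — H: 0.525 / 1.008 = 0.5208 mol; I: 66.1 / 126.90 = 0.5209 mol; O: 33.38 / 16.00 = 2.086 mol
Divide by the smallest (0.5208 mol H): H 1.000, I 1.000, O 4.006
→ HIO4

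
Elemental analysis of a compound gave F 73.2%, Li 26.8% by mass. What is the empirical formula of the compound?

Assume 100 g: 73.2 g F, 26.8 g Li.
n(F) = 73.2/19.00 = 3.853, n(Li) = 26.8/6.94 = 3.862
Divide by the smallest (3.853 mol F): F 1.000, Li 1.002
≈ 1:1 → FLi

FLi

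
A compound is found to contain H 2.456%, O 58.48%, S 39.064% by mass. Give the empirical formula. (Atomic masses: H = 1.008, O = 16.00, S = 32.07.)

Assume 100 g: 2.456 g H, 58.48 g O, 39.064 g S.
n(H) = 2.456/1.008 = 2.437, n(O) = 58.48/16.00 = 3.655, n(S) = 39.064/32.07 = 1.218
Smallest is S at 1.218 mol; normalising gives H 2.000, O 3.001, S 1.000
Ratio ≈ 2:3:1, so the empirical formula is H2O3S

H2O3S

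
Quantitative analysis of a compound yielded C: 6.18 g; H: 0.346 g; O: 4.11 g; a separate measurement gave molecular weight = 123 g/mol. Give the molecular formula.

n(C) = 6.18/12.01 = 0.5146, n(H) = 0.346/1.008 = 0.3433, n(O) = 4.11/16.00 = 0.2569
Ratios (÷ 0.2569): C 2.003, H 1.336, O 1.000
×3: C 6.01, H 4.01, O 3.00 → C6H4O3
Empirical-formula mass = 124.09 g/mol
n = 123 / 124.09 = 0.99 ≈ 1
Molecular formula = empirical formula = C6H4O3

C6H4O3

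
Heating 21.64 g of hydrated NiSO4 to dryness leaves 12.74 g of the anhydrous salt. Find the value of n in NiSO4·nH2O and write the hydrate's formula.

NiSO4·6H2O

Mass of water lost = 21.64 − 12.74 = 8.9 g → 8.9 / 18.02 = 0.4939 mol H2O
Molar mass of NiSO4 = 154.76 g/mol → mol NiSO4 = 12.74 / 154.76 = 0.08232
n = 0.4939 / 0.08232 = 6.00 ≈ 6 → NiSO4·6H2O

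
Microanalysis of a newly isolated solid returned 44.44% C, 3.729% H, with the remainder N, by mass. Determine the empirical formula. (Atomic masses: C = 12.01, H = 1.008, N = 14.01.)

Assume 100 g: 44.44 g C, 3.729 g H, 51.831 g N.
n(C) = 44.44/12.01 = 3.7, n(H) = 3.729/1.008 = 3.699, n(N) = 51.831/14.01 = 3.7
Divide by the smallest (3.699 mol H): C 1.000, H 1.000, N 1.000
≈ 1:1:1 → CHN

CHN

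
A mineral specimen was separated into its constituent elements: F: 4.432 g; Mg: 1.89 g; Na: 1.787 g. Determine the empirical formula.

F3MgNa

n(F) = 4.432/19.00 = 0.2333, n(Mg) = 1.89/24.31 = 0.07775, n(Na) = 1.787/22.99 = 0.07773
Divide by the smallest (0.07773 mol Na): F 3.001, Mg 1.000, Na 1.000
≈ 3:1:1 → F3MgNa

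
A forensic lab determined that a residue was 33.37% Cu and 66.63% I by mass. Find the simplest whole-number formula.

CuI

Assume 100 g: 33.37 g Cu, 66.63 g I.
n(Cu) = 33.37/63.55 = 0.5251, n(I) = 66.63/126.90 = 0.5251
Ratios (÷ 0.5251): Cu 1.000, I 1.000
→ CuI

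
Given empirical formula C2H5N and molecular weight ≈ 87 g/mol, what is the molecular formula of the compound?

Empirical-formula mass = 43.07 g/mol
n = 87 / 43.07 = 2.02 ≈ 2
Molecular formula = (C2H5N)2 = C4H10N2

C4H10N2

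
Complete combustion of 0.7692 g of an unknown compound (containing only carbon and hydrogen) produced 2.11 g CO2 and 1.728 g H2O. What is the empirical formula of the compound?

mol C = 2.11 / 44.01 = 0.04794; mass C = 0.04794 × 12.01 = 0.5758 g
mol H = 2 × (1.728 / 18.02) = 0.1918; mass H = 0.1918 × 1.008 = 0.1933 g
Smallest is C at 0.04794 mol; normalising gives C 1.000, H 4.000
→ CH4

CH4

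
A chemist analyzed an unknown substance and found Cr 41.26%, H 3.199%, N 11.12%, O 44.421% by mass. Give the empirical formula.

Cr2H8N2O7

Assume 100 g: 41.26 g Cr, 3.199 g H, 11.12 g N, 44.421 g O.
n(Cr) = 41.26/52.00 = 0.7935, n(H) = 3.199/1.008 = 3.174, n(N) = 11.12/14.01 = 0.7937, n(O) = 44.421/16.00 = 2.776
Ratios (÷ 0.7935): Cr 1.000, H 4.000, N 1.000, O 3.499
Scaling by 2: Cr 2.00, H 8.00, N 2.00, O 7.00 → Cr2H8N2O7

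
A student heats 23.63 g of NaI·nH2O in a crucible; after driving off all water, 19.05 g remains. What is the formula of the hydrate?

Mass of water lost = 23.63 − 19.05 = 4.58 g → 4.58 / 18.02 = 0.2542 mol H2O
Molar mass of NaI = 149.89 g/mol → mol NaI = 19.05 / 149.89 = 0.1271
n = 0.2542 / 0.1271 = 2.00 ≈ 2 → NaI·2H2O

NaI·2H2O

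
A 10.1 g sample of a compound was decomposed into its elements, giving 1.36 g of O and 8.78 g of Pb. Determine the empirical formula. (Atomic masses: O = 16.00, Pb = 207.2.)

n(O) = 1.36/16.00 = 0.085, n(Pb) = 8.78/207.2 = 0.04237
Divide by the smallest (0.04237 mol Pb): O 2.006, Pb 1.000
≈ 2:1 → O2Pb

O2Pb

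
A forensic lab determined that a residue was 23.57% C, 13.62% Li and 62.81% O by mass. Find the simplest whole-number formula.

CLiO2

Assume 100 g: 23.57 g C, 13.62 g Li, 62.81 g O.
Moles — C: 23.57 / 12.01 = 1.963 mol; Li: 13.62 / 6.94 = 1.963 mol; O: 62.81 / 16.00 = 3.926 mol
Divide by the smallest (1.963 mol C): C 1.000, Li 1.000, O 2.000
≈ 1:1:2 → CLiO2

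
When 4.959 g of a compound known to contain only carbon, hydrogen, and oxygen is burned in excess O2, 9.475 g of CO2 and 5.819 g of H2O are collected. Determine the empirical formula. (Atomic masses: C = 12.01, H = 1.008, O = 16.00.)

C2H6O

mol C = 9.475 / 44.01 = 0.2153; mass C = 0.2153 × 12.01 = 2.586 g
mol H = 2 × (5.819 / 18.02) = 0.6458; mass H = 0.6458 × 1.008 = 0.6510 g
mass O = 4.959 − (3.237) = 1.722 g → mol O = 0.1076
Smallest is O at 0.1076 mol; normalising gives C 2.000, H 6.000, O 1.000
→ C2H6O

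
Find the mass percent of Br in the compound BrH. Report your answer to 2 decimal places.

98.75%

Molar mass = 1(79.90) + 1(1.008) = 80.908 g/mol
Mass of Br per mole = 1 × 79.90 = 79.900 g
% Br = 79.900 / 80.908 × 100 = 98.75%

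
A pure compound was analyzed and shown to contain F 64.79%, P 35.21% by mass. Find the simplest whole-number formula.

F3P

Assume 100 g: 64.79 g F, 35.21 g P.
Moles — F: 64.79 / 19.00 = 3.41 mol; P: 35.21 / 30.97 = 1.137 mol
Divide by the smallest (1.137 mol P): F 2.999, P 1.000
→ F3P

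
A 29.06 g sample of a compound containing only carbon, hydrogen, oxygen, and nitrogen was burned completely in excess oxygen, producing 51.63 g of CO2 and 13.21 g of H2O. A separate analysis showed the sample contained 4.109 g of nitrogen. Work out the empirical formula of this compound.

mol C = 51.63 / 44.01 = 1.173; mass C = 1.173 × 12.01 = 14.09 g
mol H = 2 × (13.21 / 18.02) = 1.466; mass H = 1.466 × 1.008 = 1.478 g
mol N = 4.109 / 14.01 = 0.2933
mass O = 29.06 − (19.68) = 9.384 g → mol O = 0.5865
Divide by the smallest (0.2933 mol N): C 4.000, H 4.999, N 1.000, O 2.000
Ratio ≈ 4:5:1:2, so the empirical formula is C4H5NO2

C4H5NO2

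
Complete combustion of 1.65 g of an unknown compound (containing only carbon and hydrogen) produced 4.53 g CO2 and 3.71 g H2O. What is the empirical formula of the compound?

mol C = 4.53 / 44.01 = 0.1029; mass C = 0.1029 × 12.01 = 1.236 g
mol H = 2 × (3.71 / 18.02) = 0.4118; mass H = 0.4118 × 1.008 = 0.4151 g
Smallest is C at 0.1029 mol; normalising gives C 1.000, H 4.000
≈ 1:4 → CH4

CH4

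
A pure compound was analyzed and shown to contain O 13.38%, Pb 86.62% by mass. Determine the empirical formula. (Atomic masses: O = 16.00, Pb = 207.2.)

O2Pb

Assume 100 g: 13.38 g O, 86.62 g Pb.
n(O) = 13.38/16.00 = 0.8363, n(Pb) = 86.62/207.2 = 0.4181
Divide by the smallest (0.4181 mol Pb): O 2.000, Pb 1.000
→ O2Pb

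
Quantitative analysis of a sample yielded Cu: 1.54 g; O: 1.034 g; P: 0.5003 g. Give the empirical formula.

Cu3O8P2

Moles — Cu: 1.54 / 63.55 = 0.02423 mol; O: 1.034 / 16.00 = 0.06463 mol; P: 0.5003 / 30.97 = 0.01615 mol
Divide by the smallest (0.01615 mol P): Cu 1.500, O 4.000, P 1.000
Scaling by 2: Cu 3.00, O 8.00, P 2.00 → Cu3O8P2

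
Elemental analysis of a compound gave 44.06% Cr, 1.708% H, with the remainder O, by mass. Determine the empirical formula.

Assume 100 g: 44.06 g Cr, 1.708 g H, 54.232 g O.
n(Cr) = 44.06/52.00 = 0.8473, n(H) = 1.708/1.008 = 1.694, n(O) = 54.232/16.00 = 3.389
Smallest is Cr at 0.8473 mol; normalising gives Cr 1.000, H 2.000, O 4.000
Ratio ≈ 1:2:4, so the empirical formula is CrH2O4

CrH2O4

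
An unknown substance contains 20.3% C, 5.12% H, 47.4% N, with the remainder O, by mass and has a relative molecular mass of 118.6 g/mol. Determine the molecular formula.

Assume 100 g: 20.3 g C, 5.12 g H, 47.4 g N, 27.18 g O.
n(C) = 20.3/12.01 = 1.69, n(H) = 5.12/1.008 = 5.079, n(N) = 47.4/14.01 = 3.383, n(O) = 27.18/16.00 = 1.699
Divide by the smallest (1.69 mol C): C 1.000, H 3.005, N 2.002, O 1.005
→ CH3N2O
Empirical-formula mass = 59.05 g/mol
n = 118.6 / 59.05 = 2.01 ≈ 2
Molecular formula = (CH3N2O)×2 = C2H6N4O2

C2H6N4O2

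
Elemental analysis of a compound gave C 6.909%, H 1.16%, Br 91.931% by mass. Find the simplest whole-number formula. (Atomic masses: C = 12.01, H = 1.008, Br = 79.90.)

Assume 100 g: 6.909 g C, 1.16 g H, 91.931 g Br.
C: 6.909 g ÷ 12.01 g/mol = 0.5753 mol
H: 1.16 g ÷ 1.008 g/mol = 1.151 mol
Br: 91.931 g ÷ 79.90 g/mol = 1.151 mol
Ratios (÷ 0.5753): C 1.000, H 2.000, Br 2.000
Ratio ≈ 1:2:2, so the empirical formula is CH2Br2

CH2Br2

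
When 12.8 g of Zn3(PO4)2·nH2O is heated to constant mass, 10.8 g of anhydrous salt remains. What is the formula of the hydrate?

Mass of water lost = 12.8 − 10.8 = 2 g → 2 / 18.02 = 0.111 mol H2O
Molar mass of Zn3(PO4)2 = 386.08 g/mol → mol Zn3(PO4)2 = 10.8 / 386.08 = 0.02797
n = 0.111 / 0.02797 = 3.97 ≈ 4 → Zn3(PO4)2·4H2O

Zn3(PO4)2·4H2O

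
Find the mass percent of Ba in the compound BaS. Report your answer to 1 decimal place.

81.1%

Molar mass = 1(137.33) + 1(32.07) = 169.400 g/mol
Mass of Ba per mole = 1 × 137.33 = 137.330 g
% Ba = 137.330 / 169.400 × 100 = 81.1%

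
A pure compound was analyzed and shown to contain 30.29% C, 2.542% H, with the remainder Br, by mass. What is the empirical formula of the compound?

Assume 100 g: 30.29 g C, 2.542 g H, 67.168 g Br.
n(C) = 30.29/12.01 = 2.522, n(H) = 2.542/1.008 = 2.522, n(Br) = 67.168/79.90 = 0.8407
Smallest is Br at 0.8407 mol; normalising gives C 3.000, H 3.000, Br 1.000
→ C3H3Br

C3H3Br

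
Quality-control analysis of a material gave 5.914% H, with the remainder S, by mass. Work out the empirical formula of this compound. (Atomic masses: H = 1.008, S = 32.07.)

Assume 100 g: 5.914 g H, 94.086 g S.
H: 5.914 g ÷ 1.008 g/mol = 5.867 mol
S: 94.086 g ÷ 32.07 g/mol = 2.934 mol
Divide by the smallest (2.934 mol S): H 2.000, S 1.000
Ratio ≈ 2:1, so the empirical formula is H2S

H2S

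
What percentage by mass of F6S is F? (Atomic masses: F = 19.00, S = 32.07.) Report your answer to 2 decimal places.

Molar mass = 6(19.00) + 1(32.07) = 146.070 g/mol
Mass of F per mole = 6 × 19.00 = 114.000 g
% F = 114.000 / 146.070 × 100 = 78.04%

78.04%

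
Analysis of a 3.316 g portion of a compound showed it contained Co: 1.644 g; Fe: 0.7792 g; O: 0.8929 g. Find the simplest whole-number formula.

Co2FeO4

n(Co) = 1.644/58.93 = 0.0279, n(Fe) = 0.7792/55.85 = 0.01395, n(O) = 0.8929/16.00 = 0.05581
Divide by the smallest (0.01395 mol Fe): Co 2.000, Fe 1.000, O 4.000
Ratio ≈ 2:1:4, so the empirical formula is Co2FeO4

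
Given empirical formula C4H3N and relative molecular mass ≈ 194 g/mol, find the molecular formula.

C12H9N3

Empirical-formula mass = 65.07 g/mol
n = 194 / 65.07 = 2.98 ≈ 3
Molecular formula = (C4H3N)3 = C12H9N3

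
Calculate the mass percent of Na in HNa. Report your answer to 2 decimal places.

95.80%

Molar mass = 1(1.008) + 1(22.99) = 23.998 g/mol
Mass of Na per mole = 1 × 22.99 = 22.990 g
% Na = 22.990 / 23.998 × 100 = 95.80%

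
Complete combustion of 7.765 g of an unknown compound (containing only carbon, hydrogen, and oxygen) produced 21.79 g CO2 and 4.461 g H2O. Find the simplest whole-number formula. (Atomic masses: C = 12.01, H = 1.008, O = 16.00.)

C6H6O

mol C = 21.79 / 44.01 = 0.4951; mass C = 0.4951 × 12.01 = 5.946 g
mol H = 2 × (4.461 / 18.02) = 0.4951; mass H = 0.4951 × 1.008 = 0.4991 g
mass O = 7.765 − (6.445) = 1.320 g → mol O = 0.08247
Ratios (÷ 0.08247): C 6.003, H 6.003, O 1.000
Ratio ≈ 6:6:1, so the empirical formula is C6H6O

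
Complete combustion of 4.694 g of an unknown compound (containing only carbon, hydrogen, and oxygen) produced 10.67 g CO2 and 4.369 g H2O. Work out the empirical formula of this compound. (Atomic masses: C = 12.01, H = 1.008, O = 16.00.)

mol C = 10.67 / 44.01 = 0.2424; mass C = 0.2424 × 12.01 = 2.912 g
mol H = 2 × (4.369 / 18.02) = 0.4849; mass H = 0.4849 × 1.008 = 0.4888 g
mass O = 4.694 − (3.401) = 1.293 g → mol O = 0.08084
Smallest is O at 0.08084 mol; normalising gives C 2.999, H 5.998, O 1.000
→ C3H6O

C3H6O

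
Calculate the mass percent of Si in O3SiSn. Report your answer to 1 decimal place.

14.4%

Molar mass = 3(16.00) + 1(28.09) + 1(118.71) = 194.800 g/mol
Mass of Si per mole = 1 × 28.09 = 28.090 g
% Si = 28.090 / 194.800 × 100 = 14.4%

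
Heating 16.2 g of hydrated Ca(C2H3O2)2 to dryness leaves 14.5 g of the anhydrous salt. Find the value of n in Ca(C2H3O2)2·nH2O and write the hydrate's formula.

Ca(C2H3O2)2·H2O

Mass of water lost = 16.2 − 14.5 = 1.7 g → 1.7 / 18.02 = 0.09434 mol H2O
Molar mass of Ca(C2H3O2)2 = 158.17 g/mol → mol Ca(C2H3O2)2 = 14.5 / 158.17 = 0.09167
n = 0.09434 / 0.09167 = 1.03 ≈ 1 → Ca(C2H3O2)2·H2O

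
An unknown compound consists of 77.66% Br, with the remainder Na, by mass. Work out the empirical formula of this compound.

BrNa

Assume 100 g: 77.66 g Br, 22.34 g Na.
Br: 77.66 g ÷ 79.90 g/mol = 0.972 mol
Na: 22.34 g ÷ 22.99 g/mol = 0.9717 mol
Smallest is Na at 0.9717 mol; normalising gives Br 1.000, Na 1.000
→ BrNa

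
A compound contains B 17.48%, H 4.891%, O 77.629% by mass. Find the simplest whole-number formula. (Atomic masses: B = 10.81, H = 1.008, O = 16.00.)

Assume 100 g: 17.48 g B, 4.891 g H, 77.629 g O.
B: 17.48 g ÷ 10.81 g/mol = 1.617 mol
H: 4.891 g ÷ 1.008 g/mol = 4.852 mol
O: 77.629 g ÷ 16.00 g/mol = 4.852 mol
Ratios (÷ 1.617): B 1.000, H 3.001, O 3.000
≈ 1:3:3 → BH3O3

BH3O3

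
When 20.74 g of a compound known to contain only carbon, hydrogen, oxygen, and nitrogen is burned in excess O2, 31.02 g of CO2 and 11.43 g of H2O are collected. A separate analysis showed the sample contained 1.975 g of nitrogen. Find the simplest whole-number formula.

C5H9NO4

mol C = 31.02 / 44.01 = 0.7048; mass C = 0.7048 × 12.01 = 8.465 g
mol H = 2 × (11.43 / 18.02) = 1.269; mass H = 1.269 × 1.008 = 1.279 g
mol N = 1.975 / 14.01 = 0.1410
mass O = 20.74 − (11.72) = 9.021 g → mol O = 0.5638
Ratios (÷ 0.141): C 5.000, H 8.999, N 1.000, O 4.000
→ C5H9NO4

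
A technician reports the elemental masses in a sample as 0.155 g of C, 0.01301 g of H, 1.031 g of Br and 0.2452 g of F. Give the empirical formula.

CHBrF

Moles — C: 0.155 / 12.01 = 0.01291 mol; H: 0.01301 / 1.008 = 0.01291 mol; Br: 1.031 / 79.90 = 0.0129 mol; F: 0.2452 / 19.00 = 0.01291 mol
Ratios (÷ 0.0129): C 1.000, H 1.000, Br 1.000, F 1.000
Ratio ≈ 1:1:1:1, so the empirical formula is CHBrF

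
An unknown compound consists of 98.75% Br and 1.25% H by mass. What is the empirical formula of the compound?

BrH

Assume 100 g: 98.75 g Br, 1.25 g H.
Br: 98.75 g ÷ 79.90 g/mol = 1.236 mol
H: 1.25 g ÷ 1.008 g/mol = 1.24 mol
Divide by the smallest (1.236 mol Br): Br 1.000, H 1.003
≈ 1:1 → BrH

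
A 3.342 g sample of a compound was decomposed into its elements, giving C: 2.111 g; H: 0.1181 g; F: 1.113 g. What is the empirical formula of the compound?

C3H2F

Moles — C: 2.111 / 12.01 = 0.1758 mol; H: 0.1181 / 1.008 = 0.1172 mol; F: 1.113 / 19.00 = 0.05858 mol
Divide by the smallest (0.05858 mol F): C 3.001, H 2.000, F 1.000
Ratio ≈ 3:2:1, so the empirical formula is C3H2F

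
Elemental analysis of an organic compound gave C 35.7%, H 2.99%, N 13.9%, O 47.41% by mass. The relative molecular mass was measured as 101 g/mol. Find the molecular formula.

C3H3NO3

Assume 100 g: 35.7 g C, 2.99 g H, 13.9 g N, 47.41 g O.
n(C) = 35.7/12.01 = 2.973, n(H) = 2.99/1.008 = 2.966, n(N) = 13.9/14.01 = 0.9921, n(O) = 47.41/16.00 = 2.963
Divide by the smallest (0.9921 mol N): C 2.996, H 2.990, N 1.000, O 2.987
Ratio ≈ 3:3:1:3, so the empirical formula is C3H3NO3
Empirical-formula mass = 101.06 g/mol
n = 101 / 101.06 = 1.00 ≈ 1
Molecular formula = empirical formula = C3H3NO3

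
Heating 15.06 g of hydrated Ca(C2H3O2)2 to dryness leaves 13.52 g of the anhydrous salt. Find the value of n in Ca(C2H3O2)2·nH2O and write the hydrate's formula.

Ca(C2H3O2)2·H2O

Mass of water lost = 15.06 − 13.52 = 1.54 g → 1.54 / 18.02 = 0.08546 mol H2O
Molar mass of Ca(C2H3O2)2 = 158.17 g/mol → mol Ca(C2H3O2)2 = 13.52 / 158.17 = 0.08548
n = 0.08546 / 0.08548 = 1.00 ≈ 1 → Ca(C2H3O2)2·H2O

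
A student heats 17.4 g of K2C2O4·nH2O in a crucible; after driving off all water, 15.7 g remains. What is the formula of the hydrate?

K2C2O4·H2O

Mass of water lost = 17.4 − 15.7 = 1.7 g → 1.7 / 18.02 = 0.09434 mol H2O
Molar mass of K2C2O4 = 166.22 g/mol → mol K2C2O4 = 15.7 / 166.22 = 0.09445
n = 0.09434 / 0.09445 = 1.00 ≈ 1 → K2C2O4·H2O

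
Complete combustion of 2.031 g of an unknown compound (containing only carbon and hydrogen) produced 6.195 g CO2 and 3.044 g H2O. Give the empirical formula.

mol C = 6.195 / 44.01 = 0.1408; mass C = 0.1408 × 12.01 = 1.691 g
mol H = 2 × (3.044 / 18.02) = 0.3378; mass H = 0.3378 × 1.008 = 0.3405 g
Ratios (÷ 0.1408): C 1.000, H 2.400
×5: C 5.00, H 12.00 → C5H12

C5H12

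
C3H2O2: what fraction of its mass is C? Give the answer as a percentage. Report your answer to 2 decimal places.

51.44%

Molar mass = 3(12.01) + 2(1.008) + 2(16.00) = 70.046 g/mol
Mass of C per mole = 3 × 12.01 = 36.030 g
% C = 36.030 / 70.046 × 100 = 51.44%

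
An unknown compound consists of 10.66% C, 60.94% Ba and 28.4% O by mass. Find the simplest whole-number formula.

C2BaO4

Assume 100 g: 10.66 g C, 60.94 g Ba, 28.4 g O.
Moles — C: 10.66 / 12.01 = 0.8876 mol; Ba: 60.94 / 137.33 = 0.4437 mol; O: 28.4 / 16.00 = 1.775 mol
Divide by the smallest (0.4437 mol Ba): C 2.000, Ba 1.000, O 4.000
≈ 2:1:4 → C2BaO4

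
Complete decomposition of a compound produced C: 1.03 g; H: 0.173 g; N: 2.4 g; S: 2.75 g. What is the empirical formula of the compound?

CH2N2S

n(C) = 1.03/12.01 = 0.08576, n(H) = 0.173/1.008 = 0.1716, n(N) = 2.4/14.01 = 0.1713, n(S) = 2.75/32.07 = 0.08575
Smallest is S at 0.08575 mol; normalising gives C 1.000, H 2.001, N 1.998, S 1.000
Ratio ≈ 1:2:2:1, so the empirical formula is CH2N2S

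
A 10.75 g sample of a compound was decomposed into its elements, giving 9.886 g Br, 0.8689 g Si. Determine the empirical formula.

n(Br) = 9.886/79.90 = 0.1237, n(Si) = 0.8689/28.09 = 0.03093
Ratios (÷ 0.03093): Br 4.000, Si 1.000
≈ 4:1 → Br4Si

Br4Si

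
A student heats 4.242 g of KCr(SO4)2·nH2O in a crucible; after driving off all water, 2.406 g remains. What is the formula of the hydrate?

Mass of water lost = 4.242 − 2.406 = 1.836 g → 1.836 / 18.02 = 0.1019 mol H2O
Molar mass of KCr(SO4)2 = 283.24 g/mol → mol KCr(SO4)2 = 2.406 / 283.24 = 0.008495
n = 0.1019 / 0.008495 = 11.99 ≈ 12 → KCr(SO4)2·12H2O

KCr(SO4)2·12H2O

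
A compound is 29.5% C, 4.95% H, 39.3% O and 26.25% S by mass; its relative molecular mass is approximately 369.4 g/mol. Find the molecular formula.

C9H18O9S3

Assume 100 g: 29.5 g C, 4.95 g H, 39.3 g O, 26.25 g S.
C: 29.5 g ÷ 12.01 g/mol = 2.456 mol
H: 4.95 g ÷ 1.008 g/mol = 4.911 mol
O: 39.3 g ÷ 16.00 g/mol = 2.456 mol
S: 26.25 g ÷ 32.07 g/mol = 0.8185 mol
Ratios (÷ 0.8185): C 3.001, H 5.999, O 3.001, S 1.000
→ C3H6O3S
Empirical-formula mass = 122.15 g/mol
n = 369.4 / 122.15 = 3.02 ≈ 3
Molecular formula = (C3H6O3S)×3 = C9H18O9S3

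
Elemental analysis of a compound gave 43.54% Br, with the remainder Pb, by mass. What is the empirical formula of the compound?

Br2Pb

Assume 100 g: 43.54 g Br, 56.46 g Pb.
n(Br) = 43.54/79.90 = 0.5449, n(Pb) = 56.46/207.2 = 0.2725
Smallest is Pb at 0.2725 mol; normalising gives Br 2.000, Pb 1.000
Ratio ≈ 2:1, so the empirical formula is Br2Pb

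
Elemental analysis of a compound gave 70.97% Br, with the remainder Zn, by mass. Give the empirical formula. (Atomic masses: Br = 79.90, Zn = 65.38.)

Br2Zn

Assume 100 g: 70.97 g Br, 29.03 g Zn.
n(Br) = 70.97/79.90 = 0.8882, n(Zn) = 29.03/65.38 = 0.444
Smallest is Zn at 0.444 mol; normalising gives Br 2.000, Zn 1.000
≈ 2:1 → Br2Zn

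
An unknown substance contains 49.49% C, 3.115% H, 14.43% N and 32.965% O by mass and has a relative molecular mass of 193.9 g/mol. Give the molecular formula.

Assume 100 g: 49.49 g C, 3.115 g H, 14.43 g N, 32.965 g O.
n(C) = 49.49/12.01 = 4.121, n(H) = 3.115/1.008 = 3.09, n(N) = 14.43/14.01 = 1.03, n(O) = 32.965/16.00 = 2.06
Ratios (÷ 1.03): C 4.001, H 3.000, N 1.000, O 2.000
Ratio ≈ 4:3:1:2, so the empirical formula is C4H3NO2
Empirical-formula mass = 97.07 g/mol
n = 193.9 / 97.07 = 2.00 ≈ 2
Molecular formula = (C4H3NO2)×2 = C8H6N2O4

C8H6N2O4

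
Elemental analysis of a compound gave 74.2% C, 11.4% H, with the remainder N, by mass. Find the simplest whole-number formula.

Assume 100 g: 74.2 g C, 11.4 g H, 14.4 g N.
n(C) = 74.2/12.01 = 6.178, n(H) = 11.4/1.008 = 11.31, n(N) = 14.4/14.01 = 1.028
Ratios (÷ 1.028): C 6.011, H 11.003, N 1.000
Ratio ≈ 6:11:1, so the empirical formula is C6H11N

C6H11N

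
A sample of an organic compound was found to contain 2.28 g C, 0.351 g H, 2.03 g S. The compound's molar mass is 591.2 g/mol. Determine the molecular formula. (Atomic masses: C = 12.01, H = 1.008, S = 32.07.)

C24H44S8

n(C) = 2.28/12.01 = 0.1898, n(H) = 0.351/1.008 = 0.3482, n(S) = 2.03/32.07 = 0.0633
Ratios (÷ 0.0633): C 2.999, H 5.501, S 1.000
Multiply by 2: C 6.00, H 11.00, S 2.00 → C6H11S2
Empirical-formula mass = 147.29 g/mol
n = 591.2 / 147.29 = 4.01 ≈ 4
Molecular formula = (C6H11S2)×4 = C24H44S8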